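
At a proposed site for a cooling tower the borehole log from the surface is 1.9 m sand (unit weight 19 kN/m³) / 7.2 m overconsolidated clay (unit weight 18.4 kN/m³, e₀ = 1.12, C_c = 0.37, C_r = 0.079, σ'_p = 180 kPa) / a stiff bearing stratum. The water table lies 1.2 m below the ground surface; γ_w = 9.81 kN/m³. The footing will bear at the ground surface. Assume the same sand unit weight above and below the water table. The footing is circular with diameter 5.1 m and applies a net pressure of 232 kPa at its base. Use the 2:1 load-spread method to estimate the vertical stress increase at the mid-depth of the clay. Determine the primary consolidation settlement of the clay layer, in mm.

Mid-depth of clay below the ground surface: z = 1.9 + 7.2/2 = 5.5 m.
Total vertical stress at mid-clay: σ_v = 19×1.9 + 18.4×3.6 = 102.34 kPa.
Pore pressure: u = 9.81×(5.5 − 1.2) = 42.183 kPa.
Initial effective stress: σ'_0 = σ_v − u = 102.34 − 42.183 = 60.157 kPa.
Stress increase at mid-clay by the 2:1 spreading method:
Δσ ≈ qD²/(D+z)² = 232×5.1²/(5.1+5.5)² = 53.705 kPa
Final effective stress: σ'_f = 60.157 + 53.705 = 113.86 kPa.
σ'_f = 113.86 ≤ σ'_p = 180 kPa, so the clay remains overconsolidated and only the recompression index applies:
S_c = C_r·H/(1+e₀)·log₁₀(σ'_f/σ'_0) = 0.079×7.2/2.12×log₁₀(113.86/60.157)
    = 0.2683 × 0.27709 = 0.07434 m

S_c ≈ 74.3 mm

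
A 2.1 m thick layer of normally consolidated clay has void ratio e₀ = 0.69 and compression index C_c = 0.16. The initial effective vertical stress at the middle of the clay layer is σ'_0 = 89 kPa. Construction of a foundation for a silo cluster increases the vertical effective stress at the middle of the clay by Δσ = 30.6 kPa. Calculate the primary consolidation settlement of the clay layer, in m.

Final effective stress: σ'_f = σ'_0 + Δσ = 89 + 30.6 = 119.6 kPa.
Normally consolidated clay, so the full stress increment lies on the virgin compression line:
S_c = C_c·H/(1+e₀)·log₁₀(σ'_f/σ'_0) = 0.16×2.1/(1+0.69)×log₁₀(119.6/89)
    = 0.19882 × 0.12834 = 0.02552 m

S_c ≈ 0.0255 m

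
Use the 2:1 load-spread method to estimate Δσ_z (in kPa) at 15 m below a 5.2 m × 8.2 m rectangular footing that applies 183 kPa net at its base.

By the 2:1 method the load spreads at 1 horizontal : 2 vertical, so at depth z the loaded area has grown by z in each plan dimension:
Δσ = qBL/((B+z)(L+z)) = 183×5.2×8.2/((5.2+15)(8.2+15)) = 16.651 kPa

Δσ_z ≈ 16.7 kPa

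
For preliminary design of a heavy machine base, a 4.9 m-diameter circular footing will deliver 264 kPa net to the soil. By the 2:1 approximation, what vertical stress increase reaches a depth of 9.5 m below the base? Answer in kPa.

By the 2:1 method the load spreads at 1 horizontal : 2 vertical, so at depth z the loaded area has grown by z in each plan dimension:
Δσ ≈ qD²/(D+z)² = 264×4.9²/(4.9+9.5)² = 30.568 kPa

Δσ_z ≈ 30.6 kPa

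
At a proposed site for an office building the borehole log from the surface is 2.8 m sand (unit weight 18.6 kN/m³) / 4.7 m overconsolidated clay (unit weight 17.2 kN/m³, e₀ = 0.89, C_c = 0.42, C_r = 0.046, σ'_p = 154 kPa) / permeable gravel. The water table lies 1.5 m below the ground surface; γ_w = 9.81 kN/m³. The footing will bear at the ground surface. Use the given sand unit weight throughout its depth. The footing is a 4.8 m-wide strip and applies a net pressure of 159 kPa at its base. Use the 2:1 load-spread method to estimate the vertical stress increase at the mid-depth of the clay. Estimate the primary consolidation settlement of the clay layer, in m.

S_c ≈ 0.0425 m

Mid-depth of clay below the ground surface: z = 2.8 + 4.7/2 = 5.15 m.
Total vertical stress at mid-clay: σ_v = 18.6×2.8 + 17.2×2.35 = 92.5 kPa.
Pore pressure: u = 9.81×(5.15 − 1.5) = 35.806 kPa.
Initial effective stress: σ'_0 = σ_v − u = 92.5 − 35.806 = 56.694 kPa.
Stress increase at mid-clay by the 2:1 spreading method:
Δσ = qB/(B+z) = 159×4.8/(4.8+5.15) = 76.704 kPa
Final effective stress: σ'_f = 56.694 + 76.704 = 133.4 kPa.
σ'_f = 133.4 ≤ σ'_p = 154 kPa, so the clay remains overconsolidated and only the recompression index applies:
S_c = C_r·H/(1+e₀)·log₁₀(σ'_f/σ'_0) = 0.046×4.7/1.89×log₁₀(133.4/56.694)
    = 0.11439 × 0.37162 = 0.04251 m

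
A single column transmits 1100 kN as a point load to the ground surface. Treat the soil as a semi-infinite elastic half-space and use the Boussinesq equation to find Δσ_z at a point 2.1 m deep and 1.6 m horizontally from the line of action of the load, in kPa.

Δσ_z ≈ 37.9 kPa

Boussinesq vertical stress below a point load on an elastic half-space:
Δσ_z = 3P/(2πz²) · [1 + (r/z)²]^(−5/2)
r/z = 1.6/2.1 = 0.7619; [1+(r/z)²]^(−5/2) = 0.31843.
Δσ_z = 3×1100/(2π×2.1²) × 0.31843 = 119.1 × 0.31843 = 37.93 kPa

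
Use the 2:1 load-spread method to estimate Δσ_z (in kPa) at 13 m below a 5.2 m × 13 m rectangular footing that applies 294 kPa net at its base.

By the 2:1 method the load spreads at 1 horizontal : 2 vertical, so at depth z the loaded area has grown by z in each plan dimension:
Δσ = qBL/((B+z)(L+z)) = 294×5.2×13/((5.2+13)(13+13)) = 42 kPa

Δσ_z ≈ 42 kPa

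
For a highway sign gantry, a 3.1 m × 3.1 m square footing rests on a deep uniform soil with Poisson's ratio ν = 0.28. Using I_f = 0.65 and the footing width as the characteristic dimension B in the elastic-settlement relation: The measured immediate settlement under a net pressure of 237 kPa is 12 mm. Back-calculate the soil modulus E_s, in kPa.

S_e = q·B·(1−ν²)/E_s · I_f  ⇒  E_s = q·B·(1−ν²)·I_f / S_e.
E_s = 237 × 3.1 × 0.9216 × 0.65 / 0.012 = 36680 kPa

E_s ≈ 36700 kPa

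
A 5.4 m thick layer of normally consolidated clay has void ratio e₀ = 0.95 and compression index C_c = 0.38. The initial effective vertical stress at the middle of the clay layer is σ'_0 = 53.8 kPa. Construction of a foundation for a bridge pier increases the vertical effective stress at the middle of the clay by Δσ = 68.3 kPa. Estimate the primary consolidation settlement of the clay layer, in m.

Final effective stress: σ'_f = σ'_0 + Δσ = 53.8 + 68.3 = 122.1 kPa.
Normally consolidated clay, so the full stress increment lies on the virgin compression line:
S_c = C_c·H/(1+e₀)·log₁₀(σ'_f/σ'_0) = 0.38×5.4/(1+0.95)×log₁₀(122.1/53.8)
    = 1.0523 × 0.35593 = 0.3745 m

S_c ≈ 0.375 m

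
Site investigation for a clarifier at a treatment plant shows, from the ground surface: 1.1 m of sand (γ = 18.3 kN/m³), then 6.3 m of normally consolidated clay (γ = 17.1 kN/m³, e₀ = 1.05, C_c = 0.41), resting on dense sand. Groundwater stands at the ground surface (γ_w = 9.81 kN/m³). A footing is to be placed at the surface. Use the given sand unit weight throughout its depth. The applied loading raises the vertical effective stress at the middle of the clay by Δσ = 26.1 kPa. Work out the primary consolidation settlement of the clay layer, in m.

S_c ≈ 0.324 m

Mid-depth of clay below the ground surface: z = 1.1 + 6.3/2 = 4.25 m.
Total vertical stress at mid-clay: σ_v = 18.3×1.1 + 17.1×3.15 = 73.995 kPa.
Pore pressure: u = 9.81×(4.25 − 0) = 41.693 kPa.
Initial effective stress: σ'_0 = σ_v − u = 73.995 − 41.693 = 32.302 kPa.
Final effective stress: σ'_f = σ'_0 + Δσ = 32.302 + 26.1 = 58.402 kPa.
Normally consolidated clay, so the full stress increment lies on the virgin compression line:
S_c = C_c·H/(1+e₀)·log₁₀(σ'_f/σ'_0) = 0.41×6.3/(1+1.05)×log₁₀(58.402/32.302)
    = 1.26 × 0.2572 = 0.3241 m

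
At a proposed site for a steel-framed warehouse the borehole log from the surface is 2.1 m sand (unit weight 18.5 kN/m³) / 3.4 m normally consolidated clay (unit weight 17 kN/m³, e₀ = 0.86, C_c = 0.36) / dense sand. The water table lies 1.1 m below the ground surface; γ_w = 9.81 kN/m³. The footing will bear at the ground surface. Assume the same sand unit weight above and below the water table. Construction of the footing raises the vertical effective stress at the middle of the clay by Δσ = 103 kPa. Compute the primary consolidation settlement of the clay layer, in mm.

Mid-depth of clay below the ground surface: z = 2.1 + 3.4/2 = 3.8 m.
Total vertical stress at mid-clay: σ_v = 18.5×2.1 + 17×1.7 = 67.75 kPa.
Pore pressure: u = 9.81×(3.8 − 1.1) = 26.487 kPa.
Initial effective stress: σ'_0 = σ_v − u = 67.75 − 26.487 = 41.263 kPa.
Final effective stress: σ'_f = σ'_0 + Δσ = 41.263 + 103 = 144.26 kPa.
Normally consolidated clay, so the full stress increment lies on the virgin compression line:
S_c = C_c·H/(1+e₀)·log₁₀(σ'_f/σ'_0) = 0.36×3.4/(1+0.86)×log₁₀(144.26/41.263)
    = 0.65806 × 0.54359 = 0.3577 m

S_c ≈ 358 mm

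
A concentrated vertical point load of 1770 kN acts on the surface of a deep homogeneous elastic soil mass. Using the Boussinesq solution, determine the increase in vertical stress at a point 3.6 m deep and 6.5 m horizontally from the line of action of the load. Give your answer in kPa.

Boussinesq vertical stress below a point load on an elastic half-space:
Δσ_z = 3P/(2πz²) · [1 + (r/z)²]^(−5/2)
r/z = 6.5/3.6 = 1.8056; [1+(r/z)²]^(−5/2) = 0.026697.
Δσ_z = 3×1770/(2π×3.6²) × 0.026697 = 65.209 × 0.026697 = 1.741 kPa

Δσ_z ≈ 1.74 kPa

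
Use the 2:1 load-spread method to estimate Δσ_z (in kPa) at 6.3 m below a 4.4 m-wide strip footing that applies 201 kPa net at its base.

Δσ_z ≈ 82.7 kPa

By the 2:1 method the load spreads at 1 horizontal : 2 vertical, so at depth z the loaded area has grown by z in each plan dimension:
Δσ = qB/(B+z) = 201×4.4/(4.4+6.3) = 82.654 kPa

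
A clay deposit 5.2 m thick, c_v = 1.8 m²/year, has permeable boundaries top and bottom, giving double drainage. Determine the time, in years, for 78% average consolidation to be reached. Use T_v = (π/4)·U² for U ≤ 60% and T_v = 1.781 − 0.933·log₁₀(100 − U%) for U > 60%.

t ≈ 1.98 years

Drainage path length: H_d = H/2 = 2.6 m (double drainage).
U > 60%: T_v = 1.781 − 0.933·log₁₀(100 − 78) = 0.52852.
t = T_v·H_d²/c_v = 0.52852×2.6²/1.8 = 1.985 years.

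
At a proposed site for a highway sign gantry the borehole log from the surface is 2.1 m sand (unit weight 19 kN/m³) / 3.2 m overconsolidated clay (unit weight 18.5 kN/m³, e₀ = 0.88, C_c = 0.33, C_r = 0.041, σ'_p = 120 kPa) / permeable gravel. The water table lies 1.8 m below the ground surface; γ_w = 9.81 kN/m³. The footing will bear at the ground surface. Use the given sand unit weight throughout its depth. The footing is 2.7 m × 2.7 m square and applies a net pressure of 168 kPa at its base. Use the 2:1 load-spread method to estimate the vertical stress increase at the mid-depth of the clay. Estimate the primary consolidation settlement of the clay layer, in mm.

Mid-depth of clay below the ground surface: z = 2.1 + 3.2/2 = 3.7 m.
Total vertical stress at mid-clay: σ_v = 19×2.1 + 18.5×1.6 = 69.5 kPa.
Pore pressure: u = 9.81×(3.7 − 1.8) = 18.639 kPa.
Initial effective stress: σ'_0 = σ_v − u = 69.5 − 18.639 = 50.861 kPa.
Stress increase at mid-clay by the 2:1 spreading method:
Δσ = qBL/((B+z)(L+z)) = 168×2.7×2.7/((2.7+3.7)(2.7+3.7)) = 29.9 kPa
Final effective stress: σ'_f = 50.861 + 29.9 = 80.761 kPa.
σ'_f = 80.761 ≤ σ'_p = 120 kPa, so the clay remains overconsolidated and only the recompression index applies:
S_c = C_r·H/(1+e₀)·log₁₀(σ'_f/σ'_0) = 0.041×3.2/1.88×log₁₀(80.761/50.861)
    = 0.069786 × 0.20082 = 0.01401 m

S_c ≈ 14 mm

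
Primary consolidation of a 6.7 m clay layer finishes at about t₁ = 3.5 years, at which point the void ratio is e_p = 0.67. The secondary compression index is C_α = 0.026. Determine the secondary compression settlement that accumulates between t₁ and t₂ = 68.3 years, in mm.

Secondary compression: S_s = C_α·H/(1+e_p)·log₁₀(t₂/t₁)
S_s = 0.026×6.7/(1+0.67)×log₁₀(68.3/3.5)
    = 0.1043 × 1.29 = 0.1346 m

S_s ≈ 135 mm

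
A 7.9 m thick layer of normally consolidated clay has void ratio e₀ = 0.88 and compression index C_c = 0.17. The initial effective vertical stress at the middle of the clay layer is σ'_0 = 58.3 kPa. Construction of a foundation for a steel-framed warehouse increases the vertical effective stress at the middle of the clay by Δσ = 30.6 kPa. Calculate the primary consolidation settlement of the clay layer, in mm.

S_c ≈ 131 mm

Final effective stress: σ'_f = σ'_0 + Δσ = 58.3 + 30.6 = 88.9 kPa.
Normally consolidated clay, so the full stress increment lies on the virgin compression line:
S_c = C_c·H/(1+e₀)·log₁₀(σ'_f/σ'_0) = 0.17×7.9/(1+0.88)×log₁₀(88.9/58.3)
    = 0.71436 × 0.18323 = 0.1309 m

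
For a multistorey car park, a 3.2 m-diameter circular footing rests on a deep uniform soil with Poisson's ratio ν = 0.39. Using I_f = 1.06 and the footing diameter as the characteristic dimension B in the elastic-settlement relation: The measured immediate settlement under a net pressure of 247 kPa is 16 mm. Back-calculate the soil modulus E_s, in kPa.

E_s ≈ 44400 kPa

S_e = q·B·(1−ν²)/E_s · I_f  ⇒  E_s = q·B·(1−ν²)·I_f / S_e.
E_s = 247 × 3.2 × 0.8479 × 1.06 / 0.016 = 44400 kPa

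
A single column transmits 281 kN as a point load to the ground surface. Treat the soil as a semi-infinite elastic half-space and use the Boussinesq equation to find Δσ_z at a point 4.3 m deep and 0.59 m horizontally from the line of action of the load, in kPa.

Boussinesq vertical stress below a point load on an elastic half-space:
Δσ_z = 3P/(2πz²) · [1 + (r/z)²]^(−5/2)
r/z = 0.59/4.3 = 0.13721; [1+(r/z)²]^(−5/2) = 0.95444.
Δσ_z = 3×281/(2π×4.3²) × 0.95444 = 7.2562 × 0.95444 = 6.926 kPa

Δσ_z ≈ 6.93 kPa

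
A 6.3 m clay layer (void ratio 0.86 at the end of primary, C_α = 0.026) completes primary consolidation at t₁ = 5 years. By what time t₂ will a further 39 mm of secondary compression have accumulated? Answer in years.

S_s = C_α·H/(1+e_p)·log₁₀(t₂/t₁) ⇒ log₁₀(t₂/t₁) = S_s·(1+e_p)/(C_α·H).
log₁₀(t₂/t₁) = 0.039 × (1+0.86) / (0.026×6.3) = 0.4429
t₂ = t₁ × 10^0.4429 = 5 × 2.772 = 13.86 years

t₂ ≈ 13.9 years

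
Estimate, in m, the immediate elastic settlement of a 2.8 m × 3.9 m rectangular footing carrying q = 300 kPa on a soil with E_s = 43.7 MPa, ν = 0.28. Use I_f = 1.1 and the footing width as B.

Immediate (elastic) settlement: S_e = q·B·(1−ν²)/E_s · I_f.
E_s = 43.7 MPa = 43700 kPa.
S_e = 300 × 2.8 × (1 − 0.28²) / 43700 × 1.1
    = 300 × 2.8 × 0.9216 / 43700 × 1.1
    = 0.01949 m

S_e ≈ 0.0195 m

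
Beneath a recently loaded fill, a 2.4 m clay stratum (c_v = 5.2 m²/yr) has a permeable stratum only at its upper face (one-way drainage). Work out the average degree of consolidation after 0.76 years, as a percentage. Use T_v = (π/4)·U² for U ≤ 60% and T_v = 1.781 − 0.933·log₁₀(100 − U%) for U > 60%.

Drainage path length: H_d = H = 2.4 m (single drainage).
T_v = c_v·t/H_d² = 5.2×0.76/2.4² = 0.68611.
T_v = 0.68611 corresponds to the U > 60% branch:
U = 1 − 10^((1.781 − T_v)/0.933)/100 = 0.8509

U ≈ 85.1 %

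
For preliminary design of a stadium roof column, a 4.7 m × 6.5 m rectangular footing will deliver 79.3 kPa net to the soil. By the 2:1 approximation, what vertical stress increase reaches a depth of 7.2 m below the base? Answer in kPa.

By the 2:1 method the load spreads at 1 horizontal : 2 vertical, so at depth z the loaded area has grown by z in each plan dimension:
Δσ = qBL/((B+z)(L+z)) = 79.3×4.7×6.5/((4.7+7.2)(6.5+7.2)) = 14.86 kPa

Δσ_z ≈ 14.9 kPa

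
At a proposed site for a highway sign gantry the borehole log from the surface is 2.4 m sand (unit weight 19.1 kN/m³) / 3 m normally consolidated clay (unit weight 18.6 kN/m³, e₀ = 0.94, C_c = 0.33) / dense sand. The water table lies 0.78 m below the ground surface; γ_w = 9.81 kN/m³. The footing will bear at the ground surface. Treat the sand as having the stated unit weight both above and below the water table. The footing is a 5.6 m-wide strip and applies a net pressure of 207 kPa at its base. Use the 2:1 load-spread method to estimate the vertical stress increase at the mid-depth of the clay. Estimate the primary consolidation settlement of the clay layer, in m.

S_c ≈ 0.298 m

Mid-depth of clay below the ground surface: z = 2.4 + 3/2 = 3.9 m.
Total vertical stress at mid-clay: σ_v = 19.1×2.4 + 18.6×1.5 = 73.74 kPa.
Pore pressure: u = 9.81×(3.9 − 0.78) = 30.607 kPa.
Initial effective stress: σ'_0 = σ_v − u = 73.74 − 30.607 = 43.133 kPa.
Stress increase at mid-clay by the 2:1 spreading method:
Δσ = qB/(B+z) = 207×5.6/(5.6+3.9) = 122.02 kPa
Final effective stress: σ'_f = σ'_0 + Δσ = 43.133 + 122.02 = 165.15 kPa.
Normally consolidated clay, so the full stress increment lies on the virgin compression line:
S_c = C_c·H/(1+e₀)·log₁₀(σ'_f/σ'_0) = 0.33×3/(1+0.94)×log₁₀(165.15/43.133)
    = 0.51031 × 0.58307 = 0.2975 m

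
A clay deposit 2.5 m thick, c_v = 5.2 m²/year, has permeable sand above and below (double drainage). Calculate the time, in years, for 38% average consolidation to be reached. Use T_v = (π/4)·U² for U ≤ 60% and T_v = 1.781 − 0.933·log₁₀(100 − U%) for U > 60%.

t ≈ 0.0341 years

Drainage path length: H_d = H/2 = 1.25 m (double drainage).
U ≤ 60%: T_v = (π/4)·U² = (π/4)×0.38² = 0.11341.
t = T_v·H_d²/c_v = 0.11341×1.25²/5.2 = 0.03408 years.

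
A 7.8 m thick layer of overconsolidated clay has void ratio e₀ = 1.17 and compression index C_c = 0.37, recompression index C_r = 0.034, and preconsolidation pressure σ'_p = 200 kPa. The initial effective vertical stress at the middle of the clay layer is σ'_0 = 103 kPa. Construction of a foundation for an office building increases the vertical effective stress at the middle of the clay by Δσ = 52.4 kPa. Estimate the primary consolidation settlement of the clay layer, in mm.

Final effective stress: σ'_f = 103 + 52.4 = 155.4 kPa.
σ'_f = 155.4 ≤ σ'_p = 200 kPa, so the clay remains overconsolidated and only the recompression index applies:
S_c = C_r·H/(1+e₀)·log₁₀(σ'_f/σ'_0) = 0.034×7.8/2.17×log₁₀(155.4/103)
    = 0.12221 × 0.17861 = 0.02183 m

S_c ≈ 21.8 mm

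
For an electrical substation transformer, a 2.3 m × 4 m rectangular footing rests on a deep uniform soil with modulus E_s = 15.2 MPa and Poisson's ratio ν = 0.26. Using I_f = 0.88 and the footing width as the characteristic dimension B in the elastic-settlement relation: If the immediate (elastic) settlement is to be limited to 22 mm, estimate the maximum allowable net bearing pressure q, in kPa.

E_s = 15.2 MPa = 15200 kPa.
S_e = q·B·(1−ν²)/E_s · I_f  ⇒  q = S_e·E_s / (B·(1−ν²)·I_f).
q = 0.022 × 15200 / (2.3 × 0.9324 × 0.88) = 177.2 kPa

q ≈ 177 kPa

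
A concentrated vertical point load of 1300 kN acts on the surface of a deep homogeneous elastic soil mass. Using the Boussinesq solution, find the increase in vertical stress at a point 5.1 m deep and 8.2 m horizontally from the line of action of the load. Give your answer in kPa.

Boussinesq vertical stress below a point load on an elastic half-space:
Δσ_z = 3P/(2πz²) · [1 + (r/z)²]^(−5/2)
r/z = 8.2/5.1 = 1.6078; [1+(r/z)²]^(−5/2) = 0.041089.
Δσ_z = 3×1300/(2π×5.1²) × 0.041089 = 23.864 × 0.041089 = 0.9805 kPa

Δσ_z ≈ 0.981 kPa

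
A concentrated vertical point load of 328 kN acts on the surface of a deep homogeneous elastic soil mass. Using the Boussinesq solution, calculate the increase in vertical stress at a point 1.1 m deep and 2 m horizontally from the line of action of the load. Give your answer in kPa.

Δσ_z ≈ 3.36 kPa

Boussinesq vertical stress below a point load on an elastic half-space:
Δσ_z = 3P/(2πz²) · [1 + (r/z)²]^(−5/2)
r/z = 2/1.1 = 1.8182; [1+(r/z)²]^(−5/2) = 0.025994.
Δσ_z = 3×328/(2π×1.1²) × 0.025994 = 129.43 × 0.025994 = 3.364 kPa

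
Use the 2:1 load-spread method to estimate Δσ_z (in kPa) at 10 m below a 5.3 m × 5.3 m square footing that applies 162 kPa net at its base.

By the 2:1 method the load spreads at 1 horizontal : 2 vertical, so at depth z the loaded area has grown by z in each plan dimension:
Δσ = qBL/((B+z)(L+z)) = 162×5.3×5.3/((5.3+10)(5.3+10)) = 19.439 kPa

Δσ_z ≈ 19.4 kPa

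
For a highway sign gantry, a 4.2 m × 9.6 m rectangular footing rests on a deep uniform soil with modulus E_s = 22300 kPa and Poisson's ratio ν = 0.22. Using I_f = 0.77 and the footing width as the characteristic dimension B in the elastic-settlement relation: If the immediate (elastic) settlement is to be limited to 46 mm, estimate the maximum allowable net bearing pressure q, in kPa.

S_e = q·B·(1−ν²)/E_s · I_f  ⇒  q = S_e·E_s / (B·(1−ν²)·I_f).
q = 0.046 × 22300 / (4.2 × 0.9516 × 0.77) = 333.3 kPa

q ≈ 333 kPa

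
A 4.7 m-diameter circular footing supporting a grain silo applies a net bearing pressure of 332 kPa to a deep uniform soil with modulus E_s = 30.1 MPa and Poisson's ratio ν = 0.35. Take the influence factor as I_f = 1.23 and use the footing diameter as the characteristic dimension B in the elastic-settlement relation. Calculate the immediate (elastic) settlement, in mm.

S_e ≈ 56 mm

Immediate (elastic) settlement: S_e = q·B·(1−ν²)/E_s · I_f.
E_s = 30.1 MPa = 30100 kPa.
S_e = 332 × 4.7 × (1 − 0.35²) / 30100 × 1.23
    = 332 × 4.7 × 0.8775 / 30100 × 1.23
    = 0.05595 m = 55.95 mm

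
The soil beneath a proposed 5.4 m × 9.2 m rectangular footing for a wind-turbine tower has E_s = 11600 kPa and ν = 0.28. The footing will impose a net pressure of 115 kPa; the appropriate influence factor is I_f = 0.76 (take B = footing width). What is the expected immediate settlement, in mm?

S_e ≈ 37.5 mm

Immediate (elastic) settlement: S_e = q·B·(1−ν²)/E_s · I_f.
S_e = 115 × 5.4 × (1 − 0.28²) / 11600 × 0.76
    = 115 × 5.4 × 0.9216 / 11600 × 0.76
    = 0.0375 m = 37.5 mm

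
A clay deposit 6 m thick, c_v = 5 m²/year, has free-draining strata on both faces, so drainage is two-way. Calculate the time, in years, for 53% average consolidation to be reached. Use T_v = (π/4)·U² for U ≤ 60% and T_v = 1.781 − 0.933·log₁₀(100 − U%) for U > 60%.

Drainage path length: H_d = H/2 = 3 m (double drainage).
U ≤ 60%: T_v = (π/4)·U² = (π/4)×0.53² = 0.22062.
t = T_v·H_d²/c_v = 0.22062×3²/5 = 0.3971 years.

t ≈ 0.397 years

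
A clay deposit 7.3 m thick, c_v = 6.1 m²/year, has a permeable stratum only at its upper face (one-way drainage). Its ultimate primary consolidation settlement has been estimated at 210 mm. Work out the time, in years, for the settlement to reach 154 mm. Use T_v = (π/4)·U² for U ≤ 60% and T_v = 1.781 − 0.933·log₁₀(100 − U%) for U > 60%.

Drainage path length: H_d = H = 7.3 m (single drainage).
U = S(t)/S_ult = 154/210 = 0.7333.
U > 60%: T_v = 1.781 − 0.933·log₁₀(100 − 73.333) = 0.45057.
t = T_v·H_d²/c_v = 0.45057×7.3²/6.1 = 3.936 years.

t ≈ 3.94 years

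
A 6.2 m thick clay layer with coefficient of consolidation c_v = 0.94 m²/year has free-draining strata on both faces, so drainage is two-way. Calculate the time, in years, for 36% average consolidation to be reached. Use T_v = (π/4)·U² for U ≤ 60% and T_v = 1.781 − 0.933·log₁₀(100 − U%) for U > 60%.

t ≈ 1.04 years

Drainage path length: H_d = H/2 = 3.1 m (double drainage).
U ≤ 60%: T_v = (π/4)·U² = (π/4)×0.36² = 0.10179.
t = T_v·H_d²/c_v = 0.10179×3.1²/0.94 = 1.041 years.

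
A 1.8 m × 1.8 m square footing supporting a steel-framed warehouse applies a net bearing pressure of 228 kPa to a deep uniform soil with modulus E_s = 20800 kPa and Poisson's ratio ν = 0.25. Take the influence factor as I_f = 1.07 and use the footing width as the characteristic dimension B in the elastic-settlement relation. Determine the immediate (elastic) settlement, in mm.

S_e ≈ 19.8 mm

Immediate (elastic) settlement: S_e = q·B·(1−ν²)/E_s · I_f.
S_e = 228 × 1.8 × (1 − 0.25²) / 20800 × 1.07
    = 228 × 1.8 × 0.9375 / 20800 × 1.07
    = 0.01979 m = 19.79 mm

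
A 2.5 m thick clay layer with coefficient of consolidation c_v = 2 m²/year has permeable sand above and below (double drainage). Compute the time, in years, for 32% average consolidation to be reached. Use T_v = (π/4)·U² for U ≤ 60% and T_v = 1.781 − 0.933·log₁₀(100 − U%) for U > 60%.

t ≈ 0.0628 years

Drainage path length: H_d = H/2 = 1.25 m (double drainage).
U ≤ 60%: T_v = (π/4)·U² = (π/4)×0.32² = 0.080425.
t = T_v·H_d²/c_v = 0.080425×1.25²/2 = 0.06283 years.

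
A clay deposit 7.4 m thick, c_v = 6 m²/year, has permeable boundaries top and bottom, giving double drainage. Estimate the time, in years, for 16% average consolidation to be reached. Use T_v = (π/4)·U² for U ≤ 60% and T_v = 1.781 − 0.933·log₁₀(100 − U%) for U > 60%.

Drainage path length: H_d = H/2 = 3.7 m (double drainage).
U ≤ 60%: T_v = (π/4)·U² = (π/4)×0.16² = 0.020106.
t = T_v·H_d²/c_v = 0.020106×3.7²/6 = 0.04588 years.

t ≈ 0.0459 years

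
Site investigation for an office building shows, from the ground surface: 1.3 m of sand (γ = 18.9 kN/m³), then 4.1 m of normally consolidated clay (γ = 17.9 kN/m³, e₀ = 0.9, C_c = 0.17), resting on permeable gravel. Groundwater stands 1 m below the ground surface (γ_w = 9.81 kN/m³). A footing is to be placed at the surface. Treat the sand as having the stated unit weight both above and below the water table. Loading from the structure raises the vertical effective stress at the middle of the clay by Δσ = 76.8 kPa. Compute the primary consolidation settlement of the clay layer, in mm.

S_c ≈ 176 mm

Mid-depth of clay below the ground surface: z = 1.3 + 4.1/2 = 3.35 m.
Total vertical stress at mid-clay: σ_v = 18.9×1.3 + 17.9×2.05 = 61.265 kPa.
Pore pressure: u = 9.81×(3.35 − 1) = 23.054 kPa.
Initial effective stress: σ'_0 = σ_v − u = 61.265 − 23.054 = 38.211 kPa.
Final effective stress: σ'_f = σ'_0 + Δσ = 38.211 + 76.8 = 115.01 kPa.
Normally consolidated clay, so the full stress increment lies on the virgin compression line:
S_c = C_c·H/(1+e₀)·log₁₀(σ'_f/σ'_0) = 0.17×4.1/(1+0.9)×log₁₀(115.01/38.211)
    = 0.36684 × 0.47855 = 0.1756 m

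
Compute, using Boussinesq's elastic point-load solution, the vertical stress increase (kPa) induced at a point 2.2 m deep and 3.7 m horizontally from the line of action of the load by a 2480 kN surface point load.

Boussinesq vertical stress below a point load on an elastic half-space:
Δσ_z = 3P/(2πz²) · [1 + (r/z)²]^(−5/2)
r/z = 3.7/2.2 = 1.6818; [1+(r/z)²]^(−5/2) = 0.034868.
Δσ_z = 3×2480/(2π×2.2²) × 0.034868 = 244.65 × 0.034868 = 8.53 kPa

Δσ_z ≈ 8.53 kPa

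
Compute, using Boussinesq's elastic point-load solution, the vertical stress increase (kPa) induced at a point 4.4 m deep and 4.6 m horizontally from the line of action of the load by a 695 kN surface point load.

Boussinesq vertical stress below a point load on an elastic half-space:
Δσ_z = 3P/(2πz²) · [1 + (r/z)²]^(−5/2)
r/z = 4.6/4.4 = 1.0455; [1+(r/z)²]^(−5/2) = 0.15779.
Δσ_z = 3×695/(2π×4.4²) × 0.15779 = 17.14 × 0.15779 = 2.705 kPa

Δσ_z ≈ 2.7 kPa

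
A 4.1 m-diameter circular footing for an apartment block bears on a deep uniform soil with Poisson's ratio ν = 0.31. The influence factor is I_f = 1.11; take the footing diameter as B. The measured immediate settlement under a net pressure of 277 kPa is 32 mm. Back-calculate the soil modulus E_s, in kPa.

S_e = q·B·(1−ν²)/E_s · I_f  ⇒  E_s = q·B·(1−ν²)·I_f / S_e.
E_s = 277 × 4.1 × 0.9039 × 1.11 / 0.032 = 35610 kPa

E_s ≈ 35600 kPa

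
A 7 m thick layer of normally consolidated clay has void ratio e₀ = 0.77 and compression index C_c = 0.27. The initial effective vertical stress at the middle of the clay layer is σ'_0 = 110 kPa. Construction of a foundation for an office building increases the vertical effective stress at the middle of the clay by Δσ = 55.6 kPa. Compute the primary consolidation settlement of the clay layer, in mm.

Final effective stress: σ'_f = σ'_0 + Δσ = 110 + 55.6 = 165.6 kPa.
Normally consolidated clay, so the full stress increment lies on the virgin compression line:
S_c = C_c·H/(1+e₀)·log₁₀(σ'_f/σ'_0) = 0.27×7/(1+0.77)×log₁₀(165.6/110)
    = 1.0678 × 0.17767 = 0.1897 m

S_c ≈ 190 mm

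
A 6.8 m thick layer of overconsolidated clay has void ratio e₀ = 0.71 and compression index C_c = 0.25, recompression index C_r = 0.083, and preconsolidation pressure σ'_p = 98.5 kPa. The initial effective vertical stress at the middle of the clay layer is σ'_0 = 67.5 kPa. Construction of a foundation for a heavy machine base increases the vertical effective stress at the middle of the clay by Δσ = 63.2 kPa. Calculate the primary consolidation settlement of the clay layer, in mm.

S_c ≈ 176 mm

Final effective stress: σ'_f = 67.5 + 63.2 = 130.7 kPa.
σ'_f = 130.7 > σ'_p = 98.5 kPa, so the stress path crosses the preconsolidation pressure — recompression up to σ'_p, then virgin compression beyond:
S_c = H/(1+e₀)·[C_r·log₁₀(σ'_p/σ'_0) + C_c·log₁₀(σ'_f/σ'_p)]
    = 6.8/1.71 × [0.083×log₁₀(98.5/67.5) + 0.25×log₁₀(130.7/98.5)]
    = 3.9766 × [0.013623 + 0.03071] = 0.1763 m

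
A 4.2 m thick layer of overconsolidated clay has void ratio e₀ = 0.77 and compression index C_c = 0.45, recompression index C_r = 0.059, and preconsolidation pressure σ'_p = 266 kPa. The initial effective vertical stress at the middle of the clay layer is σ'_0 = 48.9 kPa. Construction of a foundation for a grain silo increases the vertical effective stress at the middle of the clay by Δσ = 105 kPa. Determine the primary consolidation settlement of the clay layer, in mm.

Final effective stress: σ'_f = 48.9 + 105 = 153.9 kPa.
σ'_f = 153.9 ≤ σ'_p = 266 kPa, so the clay remains overconsolidated and only the recompression index applies:
S_c = C_r·H/(1+e₀)·log₁₀(σ'_f/σ'_0) = 0.059×4.2/1.77×log₁₀(153.9/48.9)
    = 0.14 × 0.49793 = 0.06971 m

S_c ≈ 69.7 mm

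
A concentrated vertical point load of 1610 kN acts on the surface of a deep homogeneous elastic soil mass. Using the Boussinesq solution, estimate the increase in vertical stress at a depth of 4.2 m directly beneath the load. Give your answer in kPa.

Δσ_z ≈ 43.6 kPa

Boussinesq vertical stress below a point load on an elastic half-space:
Δσ_z = 3P/(2πz²) · [1 + (r/z)²]^(−5/2)
r/z = 0/4.2 = 0; [1+(r/z)²]^(−5/2) = 1.
Δσ_z = 3×1610/(2π×4.2²) × 1 = 43.578 × 1 = 43.58 kPa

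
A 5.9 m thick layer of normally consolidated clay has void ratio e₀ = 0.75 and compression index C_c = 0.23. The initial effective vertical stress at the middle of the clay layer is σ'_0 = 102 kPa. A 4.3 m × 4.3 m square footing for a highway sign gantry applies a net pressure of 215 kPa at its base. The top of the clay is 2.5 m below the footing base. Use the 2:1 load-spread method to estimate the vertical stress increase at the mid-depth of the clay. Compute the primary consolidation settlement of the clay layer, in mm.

Mid-depth of clay below the footing base: z = 2.5 + 5.9/2 = 5.45 m.
Stress increase at mid-clay by the 2:1 spreading method:
Δσ = qBL/((B+z)(L+z)) = 215×4.3×4.3/((4.3+5.45)(4.3+5.45)) = 41.818 kPa
Final effective stress: σ'_f = σ'_0 + Δσ = 102 + 41.818 = 143.82 kPa.
Normally consolidated clay, so the full stress increment lies on the virgin compression line:
S_c = C_c·H/(1+e₀)·log₁₀(σ'_f/σ'_0) = 0.23×5.9/(1+0.75)×log₁₀(143.82/102)
    = 0.77543 × 0.14922 = 0.1157 m

S_c ≈ 116 mm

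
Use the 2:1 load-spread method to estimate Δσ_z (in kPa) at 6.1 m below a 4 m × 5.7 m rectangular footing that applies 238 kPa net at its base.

Δσ_z ≈ 45.5 kPa

By the 2:1 method the load spreads at 1 horizontal : 2 vertical, so at depth z the loaded area has grown by z in each plan dimension:
Δσ = qBL/((B+z)(L+z)) = 238×4×5.7/((4+6.1)(5.7+6.1)) = 45.531 kPa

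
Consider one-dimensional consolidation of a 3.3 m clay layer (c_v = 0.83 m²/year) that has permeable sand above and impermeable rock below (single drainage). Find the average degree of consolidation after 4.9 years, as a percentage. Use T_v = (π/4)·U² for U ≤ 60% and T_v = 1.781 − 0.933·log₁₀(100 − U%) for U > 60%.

U ≈ 67.7 %

Drainage path length: H_d = H = 3.3 m (single drainage).
T_v = c_v·t/H_d² = 0.83×4.9/3.3² = 0.37346.
T_v = 0.37346 corresponds to the U > 60% branch:
U = 1 − 10^((1.781 − T_v)/0.933)/100 = 0.6774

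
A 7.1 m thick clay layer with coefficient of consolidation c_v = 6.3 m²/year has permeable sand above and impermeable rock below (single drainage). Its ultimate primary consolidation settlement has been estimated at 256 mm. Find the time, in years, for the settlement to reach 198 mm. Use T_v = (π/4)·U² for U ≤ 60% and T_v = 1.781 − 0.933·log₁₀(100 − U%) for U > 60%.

Drainage path length: H_d = H = 7.1 m (single drainage).
U = S(t)/S_ult = 198/256 = 0.7734.
U > 60%: T_v = 1.781 − 0.933·log₁₀(100 − 77.344) = 0.51661.
t = T_v·H_d²/c_v = 0.51661×7.1²/6.3 = 4.134 years.

t ≈ 4.13 years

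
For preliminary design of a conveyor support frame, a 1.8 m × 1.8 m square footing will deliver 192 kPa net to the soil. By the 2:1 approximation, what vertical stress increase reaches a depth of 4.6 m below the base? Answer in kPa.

By the 2:1 method the load spreads at 1 horizontal : 2 vertical, so at depth z the loaded area has grown by z in each plan dimension:
Δσ = qBL/((B+z)(L+z)) = 192×1.8×1.8/((1.8+4.6)(1.8+4.6)) = 15.188 kPa

Δσ_z ≈ 15.2 kPa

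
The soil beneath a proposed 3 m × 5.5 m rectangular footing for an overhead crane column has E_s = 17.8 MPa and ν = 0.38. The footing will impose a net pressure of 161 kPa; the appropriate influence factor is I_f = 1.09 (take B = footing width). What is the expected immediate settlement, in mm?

S_e ≈ 25.3 mm

Immediate (elastic) settlement: S_e = q·B·(1−ν²)/E_s · I_f.
E_s = 17.8 MPa = 17800 kPa.
S_e = 161 × 3 × (1 − 0.38²) / 17800 × 1.09
    = 161 × 3 × 0.8556 / 17800 × 1.09
    = 0.02531 m = 25.31 mm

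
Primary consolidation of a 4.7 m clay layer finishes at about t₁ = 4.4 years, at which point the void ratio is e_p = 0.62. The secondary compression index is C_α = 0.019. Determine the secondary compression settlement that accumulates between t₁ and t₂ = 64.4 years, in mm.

Secondary compression: S_s = C_α·H/(1+e_p)·log₁₀(t₂/t₁)
S_s = 0.019×4.7/(1+0.62)×log₁₀(64.4/4.4)
    = 0.05512 × 1.165 = 0.06424 m

S_s ≈ 64.2 mm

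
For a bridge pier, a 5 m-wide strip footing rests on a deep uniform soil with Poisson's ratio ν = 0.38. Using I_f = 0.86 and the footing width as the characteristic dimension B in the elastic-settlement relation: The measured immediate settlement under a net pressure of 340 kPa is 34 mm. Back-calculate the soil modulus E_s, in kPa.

S_e = q·B·(1−ν²)/E_s · I_f  ⇒  E_s = q·B·(1−ν²)·I_f / S_e.
E_s = 340 × 5 × 0.8556 × 0.86 / 0.034 = 36790 kPa

E_s ≈ 36800 kPa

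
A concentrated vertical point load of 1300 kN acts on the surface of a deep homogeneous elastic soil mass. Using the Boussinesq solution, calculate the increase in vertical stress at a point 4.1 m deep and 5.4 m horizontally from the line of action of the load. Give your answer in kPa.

Δσ_z ≈ 2.99 kPa

Boussinesq vertical stress below a point load on an elastic half-space:
Δσ_z = 3P/(2πz²) · [1 + (r/z)²]^(−5/2)
r/z = 5.4/4.1 = 1.3171; [1+(r/z)²]^(−5/2) = 0.08086.
Δσ_z = 3×1300/(2π×4.1²) × 0.08086 = 36.925 × 0.08086 = 2.986 kPa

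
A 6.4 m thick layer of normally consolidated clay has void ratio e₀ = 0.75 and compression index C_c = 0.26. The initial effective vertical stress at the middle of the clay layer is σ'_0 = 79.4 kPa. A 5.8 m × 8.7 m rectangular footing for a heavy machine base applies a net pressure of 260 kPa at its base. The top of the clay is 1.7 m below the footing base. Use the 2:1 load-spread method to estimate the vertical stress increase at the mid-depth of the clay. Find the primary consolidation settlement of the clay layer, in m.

Mid-depth of clay below the footing base: z = 1.7 + 6.4/2 = 4.9 m.
Stress increase at mid-clay by the 2:1 spreading method:
Δσ = qBL/((B+z)(L+z)) = 260×5.8×8.7/((5.8+4.9)(8.7+4.9)) = 90.157 kPa
Final effective stress: σ'_f = σ'_0 + Δσ = 79.4 + 90.157 = 169.56 kPa.
Normally consolidated clay, so the full stress increment lies on the virgin compression line:
S_c = C_c·H/(1+e₀)·log₁₀(σ'_f/σ'_0) = 0.26×6.4/(1+0.75)×log₁₀(169.56/79.4)
    = 0.95086 × 0.3295 = 0.3133 m

S_c ≈ 0.313 m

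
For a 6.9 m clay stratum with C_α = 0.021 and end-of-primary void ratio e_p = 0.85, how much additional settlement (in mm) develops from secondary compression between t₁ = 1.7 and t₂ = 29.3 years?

Secondary compression: S_s = C_α·H/(1+e_p)·log₁₀(t₂/t₁)
S_s = 0.021×6.9/(1+0.85)×log₁₀(29.3/1.7)
    = 0.07832 × 1.236 = 0.09684 m

S_s ≈ 96.8 mm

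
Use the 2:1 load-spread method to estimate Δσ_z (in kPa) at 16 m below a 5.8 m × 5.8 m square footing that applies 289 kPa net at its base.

Δσ_z ≈ 20.5 kPa

By the 2:1 method the load spreads at 1 horizontal : 2 vertical, so at depth z the loaded area has grown by z in each plan dimension:
Δσ = qBL/((B+z)(L+z)) = 289×5.8×5.8/((5.8+16)(5.8+16)) = 20.457 kPa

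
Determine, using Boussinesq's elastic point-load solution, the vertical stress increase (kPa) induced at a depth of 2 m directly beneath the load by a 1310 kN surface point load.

Boussinesq vertical stress below a point load on an elastic half-space:
Δσ_z = 3P/(2πz²) · [1 + (r/z)²]^(−5/2)
r/z = 0/2 = 0; [1+(r/z)²]^(−5/2) = 1.
Δσ_z = 3×1310/(2π×2²) × 1 = 156.37 × 1 = 156.4 kPa

Δσ_z ≈ 156 kPa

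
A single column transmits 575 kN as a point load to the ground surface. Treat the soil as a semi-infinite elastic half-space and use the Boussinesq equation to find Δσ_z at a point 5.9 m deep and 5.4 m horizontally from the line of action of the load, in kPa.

Δσ_z ≈ 1.72 kPa

Boussinesq vertical stress below a point load on an elastic half-space:
Δσ_z = 3P/(2πz²) · [1 + (r/z)²]^(−5/2)
r/z = 5.4/5.9 = 0.91525; [1+(r/z)²]^(−5/2) = 0.21843.
Δσ_z = 3×575/(2π×5.9²) × 0.21843 = 7.8869 × 0.21843 = 1.723 kPa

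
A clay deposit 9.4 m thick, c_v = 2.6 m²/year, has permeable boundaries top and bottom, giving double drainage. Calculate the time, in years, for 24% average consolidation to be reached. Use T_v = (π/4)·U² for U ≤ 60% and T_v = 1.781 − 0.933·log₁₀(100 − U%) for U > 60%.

Drainage path length: H_d = H/2 = 4.7 m (double drainage).
U ≤ 60%: T_v = (π/4)·U² = (π/4)×0.24² = 0.045239.
t = T_v·H_d²/c_v = 0.045239×4.7²/2.6 = 0.3844 years.

t ≈ 0.384 years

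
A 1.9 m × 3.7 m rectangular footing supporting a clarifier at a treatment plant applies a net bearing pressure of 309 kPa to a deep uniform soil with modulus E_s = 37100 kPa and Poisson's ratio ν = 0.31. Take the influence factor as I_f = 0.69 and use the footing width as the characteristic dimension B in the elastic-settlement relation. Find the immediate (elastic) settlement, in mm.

Immediate (elastic) settlement: S_e = q·B·(1−ν²)/E_s · I_f.
S_e = 309 × 1.9 × (1 − 0.31²) / 37100 × 0.69
    = 309 × 1.9 × 0.9039 / 37100 × 0.69
    = 0.00987 m = 9.87 mm

S_e ≈ 9.87 mm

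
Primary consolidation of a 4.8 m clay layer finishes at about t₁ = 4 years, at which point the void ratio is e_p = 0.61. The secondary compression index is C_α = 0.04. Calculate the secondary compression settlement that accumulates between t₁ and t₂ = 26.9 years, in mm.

S_s ≈ 98.7 mm

Secondary compression: S_s = C_α·H/(1+e_p)·log₁₀(t₂/t₁)
S_s = 0.04×4.8/(1+0.61)×log₁₀(26.9/4)
    = 0.1193 × 0.8277 = 0.09871 m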